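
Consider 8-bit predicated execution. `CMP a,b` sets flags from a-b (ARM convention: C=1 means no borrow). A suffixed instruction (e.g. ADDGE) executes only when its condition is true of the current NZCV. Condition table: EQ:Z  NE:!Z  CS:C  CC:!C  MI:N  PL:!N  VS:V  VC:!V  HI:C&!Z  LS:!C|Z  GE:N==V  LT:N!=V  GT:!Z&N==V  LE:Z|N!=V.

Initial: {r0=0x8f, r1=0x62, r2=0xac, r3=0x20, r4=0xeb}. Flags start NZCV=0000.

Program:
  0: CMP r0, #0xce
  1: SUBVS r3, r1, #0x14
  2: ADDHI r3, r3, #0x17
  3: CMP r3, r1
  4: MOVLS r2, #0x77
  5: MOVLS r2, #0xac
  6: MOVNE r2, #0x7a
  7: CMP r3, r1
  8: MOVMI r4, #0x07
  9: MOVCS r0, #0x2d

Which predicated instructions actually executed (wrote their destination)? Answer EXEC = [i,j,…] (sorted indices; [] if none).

0: ✓ CMP  NZCV=1000
1: · SUBVS
2: · ADDHI
3: ✓ CMP  NZCV=1000
4: ✓ MOVLS  r2←0x77
5: ✓ MOVLS  r2←0xac
6: ✓ MOVNE  r2←0x7a
7: ✓ CMP  NZCV=1000
8: ✓ MOVMI  r4←0x07
9: · MOVCS

EXEC = [4,5,6,8]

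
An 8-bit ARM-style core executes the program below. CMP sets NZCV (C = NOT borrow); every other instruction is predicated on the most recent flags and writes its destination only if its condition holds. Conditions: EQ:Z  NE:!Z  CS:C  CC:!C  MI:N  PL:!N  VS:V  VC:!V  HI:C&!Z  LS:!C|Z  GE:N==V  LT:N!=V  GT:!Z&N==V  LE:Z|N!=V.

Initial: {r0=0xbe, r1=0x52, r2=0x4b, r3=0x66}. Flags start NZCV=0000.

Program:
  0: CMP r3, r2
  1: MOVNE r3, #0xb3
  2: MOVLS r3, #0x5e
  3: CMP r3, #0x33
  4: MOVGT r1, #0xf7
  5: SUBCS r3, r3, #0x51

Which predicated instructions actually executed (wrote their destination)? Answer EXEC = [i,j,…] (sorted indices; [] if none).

EXEC = [1,5]

0: ✓ CMP  NZCV=0010
1: ✓ MOVNE  r3←0xb3
2: · MOVLS
3: ✓ CMP  NZCV=1010
4: · MOVGT
5: ✓ SUBCS  r3←0x62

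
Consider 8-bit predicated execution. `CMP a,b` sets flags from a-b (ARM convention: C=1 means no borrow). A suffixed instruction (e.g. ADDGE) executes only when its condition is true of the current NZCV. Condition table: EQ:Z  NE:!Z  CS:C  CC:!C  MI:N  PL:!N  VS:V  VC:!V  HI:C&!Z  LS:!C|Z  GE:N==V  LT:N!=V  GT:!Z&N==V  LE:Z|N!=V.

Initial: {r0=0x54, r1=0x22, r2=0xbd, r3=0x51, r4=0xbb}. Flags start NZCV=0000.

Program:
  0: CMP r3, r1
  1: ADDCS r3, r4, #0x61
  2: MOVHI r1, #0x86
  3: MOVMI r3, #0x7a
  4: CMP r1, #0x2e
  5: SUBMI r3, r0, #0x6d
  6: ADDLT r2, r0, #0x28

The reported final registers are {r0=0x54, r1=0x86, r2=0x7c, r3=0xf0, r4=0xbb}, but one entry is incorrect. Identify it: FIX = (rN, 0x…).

0: ✓ CMP  NZCV=0010
1: ✓ ADDCS  r3←0x1c
2: ✓ MOVHI  r1←0x86
3: · MOVMI
4: ✓ CMP  NZCV=0011
5: · SUBMI
6: ✓ ADDLT  r2←0x7c

FIX = (r3, 0x1c)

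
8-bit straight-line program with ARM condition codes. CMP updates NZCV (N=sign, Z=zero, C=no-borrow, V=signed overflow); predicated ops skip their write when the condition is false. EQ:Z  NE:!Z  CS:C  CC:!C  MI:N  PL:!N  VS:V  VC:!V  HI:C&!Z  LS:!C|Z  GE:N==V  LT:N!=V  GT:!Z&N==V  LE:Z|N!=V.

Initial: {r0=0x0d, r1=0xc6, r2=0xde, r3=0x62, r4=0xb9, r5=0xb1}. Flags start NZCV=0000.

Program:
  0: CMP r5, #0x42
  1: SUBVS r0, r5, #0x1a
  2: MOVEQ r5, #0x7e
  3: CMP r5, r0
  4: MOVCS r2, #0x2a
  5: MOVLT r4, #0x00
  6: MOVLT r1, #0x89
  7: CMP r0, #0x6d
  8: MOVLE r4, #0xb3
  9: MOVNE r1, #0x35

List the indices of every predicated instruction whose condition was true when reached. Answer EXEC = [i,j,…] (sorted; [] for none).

[0] flags=0011 → (cmp)
[1] flags=0011 VS?T → r0=0x97
[2] flags=0011 EQ?F → skip
[3] flags=0010 → (cmp)
[4] flags=0010 CS?T → r2=0x2a
[5] flags=0010 LT?F → skip
[6] flags=0010 LT?F → skip
[7] flags=0011 → (cmp)
[8] flags=0011 LE?T → r4=0xb3
[9] flags=0011 NE?T → r1=0x35

EXEC = [1,4,8,9]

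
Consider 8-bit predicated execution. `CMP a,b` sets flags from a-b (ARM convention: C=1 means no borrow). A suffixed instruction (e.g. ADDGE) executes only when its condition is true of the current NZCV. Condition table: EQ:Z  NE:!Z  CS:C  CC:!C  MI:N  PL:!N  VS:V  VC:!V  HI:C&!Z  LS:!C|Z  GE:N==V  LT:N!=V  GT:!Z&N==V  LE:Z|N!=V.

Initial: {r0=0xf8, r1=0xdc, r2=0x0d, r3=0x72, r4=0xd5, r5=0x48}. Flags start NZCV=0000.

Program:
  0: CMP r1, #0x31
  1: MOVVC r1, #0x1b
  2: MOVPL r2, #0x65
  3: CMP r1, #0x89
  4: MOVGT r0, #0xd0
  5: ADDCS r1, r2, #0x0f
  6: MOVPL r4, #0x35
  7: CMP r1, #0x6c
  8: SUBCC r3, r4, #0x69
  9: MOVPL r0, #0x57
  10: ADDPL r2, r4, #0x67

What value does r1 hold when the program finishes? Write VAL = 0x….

VAL = 0x1b

[0] flags=1010 → (cmp)
[1] flags=1010 VC?T → r1=0x1b
[2] flags=1010 PL?F → skip
[3] flags=1001 → (cmp)
[4] flags=1001 GT?T → r0=0xd0
[5] flags=1001 CS?F → skip
[6] flags=1001 PL?F → skip
[7] flags=1000 → (cmp)
[8] flags=1000 CC?T → r3=0x6c
[9] flags=1000 PL?F → skip
[10] flags=1000 PL?F → skip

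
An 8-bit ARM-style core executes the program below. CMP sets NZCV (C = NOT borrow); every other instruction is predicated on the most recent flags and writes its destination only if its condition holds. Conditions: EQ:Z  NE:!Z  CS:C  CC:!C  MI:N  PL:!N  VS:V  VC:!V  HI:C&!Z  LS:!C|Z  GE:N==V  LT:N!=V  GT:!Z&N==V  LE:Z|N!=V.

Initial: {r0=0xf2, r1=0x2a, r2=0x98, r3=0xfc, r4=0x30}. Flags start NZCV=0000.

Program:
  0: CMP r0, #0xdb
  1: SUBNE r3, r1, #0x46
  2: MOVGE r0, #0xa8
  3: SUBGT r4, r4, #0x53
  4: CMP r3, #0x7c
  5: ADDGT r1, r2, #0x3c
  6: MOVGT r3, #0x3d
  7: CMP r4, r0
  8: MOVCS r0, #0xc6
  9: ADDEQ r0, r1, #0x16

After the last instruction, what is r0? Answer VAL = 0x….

VAL = 0xc6

0: ✓ CMP  NZCV=0010
1: ✓ SUBNE  r3←0xe4
2: ✓ MOVGE  r0←0xa8
3: ✓ SUBGT  r4←0xdd
4: ✓ CMP  NZCV=0011
5: · ADDGT
6: · MOVGT
7: ✓ CMP  NZCV=0010
8: ✓ MOVCS  r0←0xc6
9: · ADDEQ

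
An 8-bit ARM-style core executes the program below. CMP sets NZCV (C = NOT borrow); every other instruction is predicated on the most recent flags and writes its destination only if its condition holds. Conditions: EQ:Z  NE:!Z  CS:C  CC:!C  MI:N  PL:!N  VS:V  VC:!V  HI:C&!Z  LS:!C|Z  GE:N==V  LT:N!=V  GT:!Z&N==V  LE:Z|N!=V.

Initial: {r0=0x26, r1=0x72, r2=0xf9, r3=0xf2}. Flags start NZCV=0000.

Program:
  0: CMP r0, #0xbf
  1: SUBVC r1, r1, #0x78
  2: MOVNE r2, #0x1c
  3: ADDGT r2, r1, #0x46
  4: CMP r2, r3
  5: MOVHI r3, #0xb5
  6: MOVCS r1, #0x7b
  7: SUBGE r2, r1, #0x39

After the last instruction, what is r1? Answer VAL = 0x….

[0] flags=0000 → (cmp)
[1] flags=0000 VC?T → r1=0xfa
[2] flags=0000 NE?T → r2=0x1c
[3] flags=0000 GT?T → r2=0x40
[4] flags=0000 → (cmp)
[5] flags=0000 HI?F → skip
[6] flags=0000 CS?F → skip
[7] flags=0000 GE?T → r2=0xc1

VAL = 0xfa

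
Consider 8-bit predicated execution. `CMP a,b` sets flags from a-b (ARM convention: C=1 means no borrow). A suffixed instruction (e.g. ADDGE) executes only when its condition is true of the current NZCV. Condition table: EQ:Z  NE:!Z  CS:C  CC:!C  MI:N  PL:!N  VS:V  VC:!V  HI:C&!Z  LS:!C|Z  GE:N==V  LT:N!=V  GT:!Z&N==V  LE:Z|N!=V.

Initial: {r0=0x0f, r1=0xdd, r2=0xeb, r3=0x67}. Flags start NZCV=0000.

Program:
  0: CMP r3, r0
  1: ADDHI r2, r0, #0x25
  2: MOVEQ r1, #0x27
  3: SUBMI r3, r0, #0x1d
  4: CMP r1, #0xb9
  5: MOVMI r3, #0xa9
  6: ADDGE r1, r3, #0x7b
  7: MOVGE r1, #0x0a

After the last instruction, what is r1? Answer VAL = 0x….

VAL = 0x0a

[0] flags=0010 → (cmp)
[1] flags=0010 HI?T → r2=0x34
[2] flags=0010 EQ?F → skip
[3] flags=0010 MI?F → skip
[4] flags=0010 → (cmp)
[5] flags=0010 MI?F → skip
[6] flags=0010 GE?T → r1=0xe2
[7] flags=0010 GE?T → r1=0x0a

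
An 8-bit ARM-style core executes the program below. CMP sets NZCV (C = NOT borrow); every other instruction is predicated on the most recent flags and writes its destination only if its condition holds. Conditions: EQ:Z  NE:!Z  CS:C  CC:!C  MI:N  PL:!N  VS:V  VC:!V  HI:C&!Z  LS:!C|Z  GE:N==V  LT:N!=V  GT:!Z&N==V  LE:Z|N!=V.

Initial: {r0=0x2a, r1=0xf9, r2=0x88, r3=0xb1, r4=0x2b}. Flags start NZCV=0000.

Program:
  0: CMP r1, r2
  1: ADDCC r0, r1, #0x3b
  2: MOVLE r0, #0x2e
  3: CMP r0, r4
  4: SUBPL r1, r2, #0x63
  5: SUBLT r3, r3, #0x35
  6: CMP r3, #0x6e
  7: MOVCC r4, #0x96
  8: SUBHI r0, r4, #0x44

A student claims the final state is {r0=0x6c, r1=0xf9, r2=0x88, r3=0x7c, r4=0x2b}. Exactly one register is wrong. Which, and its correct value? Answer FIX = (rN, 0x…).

0: ✓ CMP  NZCV=0010
1: · ADDCC
2: · MOVLE
3: ✓ CMP  NZCV=1000
4: · SUBPL
5: ✓ SUBLT  r3←0x7c
6: ✓ CMP  NZCV=0010
7: · MOVCC
8: ✓ SUBHI  r0←0xe7

FIX = (r0, 0xe7)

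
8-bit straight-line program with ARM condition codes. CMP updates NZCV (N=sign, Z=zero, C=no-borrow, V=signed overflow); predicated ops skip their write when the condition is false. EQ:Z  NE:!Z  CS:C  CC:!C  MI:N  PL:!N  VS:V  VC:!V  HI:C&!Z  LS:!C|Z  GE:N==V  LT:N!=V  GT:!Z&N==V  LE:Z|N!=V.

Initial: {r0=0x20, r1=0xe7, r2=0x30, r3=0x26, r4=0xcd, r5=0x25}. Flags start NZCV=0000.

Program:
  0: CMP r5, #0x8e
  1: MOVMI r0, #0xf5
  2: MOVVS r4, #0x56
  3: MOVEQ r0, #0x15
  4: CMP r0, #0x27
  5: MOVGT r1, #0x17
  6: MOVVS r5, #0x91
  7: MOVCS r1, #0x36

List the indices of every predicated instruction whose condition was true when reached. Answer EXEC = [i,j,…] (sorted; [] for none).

0: ✓ CMP  NZCV=1001
1: ✓ MOVMI  r0←0xf5
2: ✓ MOVVS  r4←0x56
3: · MOVEQ
4: ✓ CMP  NZCV=1010
5: · MOVGT
6: · MOVVS
7: ✓ MOVCS  r1←0x36

EXEC = [1,2,7]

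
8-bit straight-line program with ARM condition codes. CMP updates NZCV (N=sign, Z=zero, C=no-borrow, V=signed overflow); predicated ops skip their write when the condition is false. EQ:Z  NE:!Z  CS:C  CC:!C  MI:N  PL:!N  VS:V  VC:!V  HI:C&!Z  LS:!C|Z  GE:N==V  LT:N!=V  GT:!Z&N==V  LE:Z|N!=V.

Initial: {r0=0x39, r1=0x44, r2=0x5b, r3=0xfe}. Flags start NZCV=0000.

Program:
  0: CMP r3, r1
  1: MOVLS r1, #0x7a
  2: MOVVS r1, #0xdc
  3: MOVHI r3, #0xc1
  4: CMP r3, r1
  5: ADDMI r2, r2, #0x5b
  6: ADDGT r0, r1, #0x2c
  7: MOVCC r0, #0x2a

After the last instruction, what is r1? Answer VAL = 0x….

[0] flags=1010 → (cmp)
[1] flags=1010 LS?F → skip
[2] flags=1010 VS?F → skip
[3] flags=1010 HI?T → r3=0xc1
[4] flags=0011 → (cmp)
[5] flags=0011 MI?F → skip
[6] flags=0011 GT?F → skip
[7] flags=0011 CC?F → skip

VAL = 0x44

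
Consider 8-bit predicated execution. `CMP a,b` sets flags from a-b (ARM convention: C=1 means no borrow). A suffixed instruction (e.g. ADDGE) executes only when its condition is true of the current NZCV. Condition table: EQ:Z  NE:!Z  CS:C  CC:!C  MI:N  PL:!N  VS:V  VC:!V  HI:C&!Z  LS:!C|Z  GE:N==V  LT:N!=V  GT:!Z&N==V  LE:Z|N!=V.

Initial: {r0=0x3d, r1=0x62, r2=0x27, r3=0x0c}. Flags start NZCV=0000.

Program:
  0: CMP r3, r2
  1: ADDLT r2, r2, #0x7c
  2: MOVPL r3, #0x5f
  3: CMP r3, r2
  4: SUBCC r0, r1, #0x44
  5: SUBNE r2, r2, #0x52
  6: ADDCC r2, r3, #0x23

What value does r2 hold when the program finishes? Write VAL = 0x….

[0] flags=1000 → (cmp)
[1] flags=1000 LT?T → r2=0xa3
[2] flags=1000 PL?F → skip
[3] flags=0000 → (cmp)
[4] flags=0000 CC?T → r0=0x1e
[5] flags=0000 NE?T → r2=0x51
[6] flags=0000 CC?T → r2=0x2f

VAL = 0x2f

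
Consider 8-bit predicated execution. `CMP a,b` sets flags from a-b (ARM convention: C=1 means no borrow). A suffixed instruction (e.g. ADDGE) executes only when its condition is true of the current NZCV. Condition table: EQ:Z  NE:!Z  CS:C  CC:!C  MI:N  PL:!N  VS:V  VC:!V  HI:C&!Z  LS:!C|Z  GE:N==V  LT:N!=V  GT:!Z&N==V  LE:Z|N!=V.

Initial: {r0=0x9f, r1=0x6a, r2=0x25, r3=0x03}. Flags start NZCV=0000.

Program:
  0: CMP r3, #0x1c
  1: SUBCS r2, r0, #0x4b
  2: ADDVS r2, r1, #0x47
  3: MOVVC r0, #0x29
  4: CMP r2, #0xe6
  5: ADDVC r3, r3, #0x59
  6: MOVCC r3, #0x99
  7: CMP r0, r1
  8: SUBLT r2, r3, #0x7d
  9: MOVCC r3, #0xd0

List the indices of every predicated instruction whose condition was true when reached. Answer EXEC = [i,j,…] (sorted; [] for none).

0: ✓ CMP  NZCV=1000
1: · SUBCS
2: · ADDVS
3: ✓ MOVVC  r0←0x29
4: ✓ CMP  NZCV=0000
5: ✓ ADDVC  r3←0x5c
6: ✓ MOVCC  r3←0x99
7: ✓ CMP  NZCV=1000
8: ✓ SUBLT  r2←0x1c
9: ✓ MOVCC  r3←0xd0

EXEC = [3,5,6,8,9]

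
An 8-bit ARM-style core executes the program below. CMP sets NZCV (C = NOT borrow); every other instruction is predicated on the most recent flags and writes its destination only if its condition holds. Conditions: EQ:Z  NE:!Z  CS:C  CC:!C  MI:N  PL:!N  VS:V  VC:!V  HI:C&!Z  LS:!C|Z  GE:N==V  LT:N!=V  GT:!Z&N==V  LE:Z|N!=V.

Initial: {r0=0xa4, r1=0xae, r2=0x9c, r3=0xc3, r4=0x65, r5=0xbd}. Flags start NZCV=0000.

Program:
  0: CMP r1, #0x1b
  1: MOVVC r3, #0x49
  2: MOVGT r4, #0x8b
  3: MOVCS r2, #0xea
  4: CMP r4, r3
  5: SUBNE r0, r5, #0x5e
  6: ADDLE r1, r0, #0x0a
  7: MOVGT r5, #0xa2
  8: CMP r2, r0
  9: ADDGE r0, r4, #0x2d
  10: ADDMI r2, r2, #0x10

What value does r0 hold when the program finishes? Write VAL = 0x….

VAL = 0x5f

0: ✓ CMP  NZCV=1010
1: ✓ MOVVC  r3←0x49
2: · MOVGT
3: ✓ MOVCS  r2←0xea
4: ✓ CMP  NZCV=0010
5: ✓ SUBNE  r0←0x5f
6: · ADDLE
7: ✓ MOVGT  r5←0xa2
8: ✓ CMP  NZCV=1010
9: · ADDGE
10: ✓ ADDMI  r2←0xfa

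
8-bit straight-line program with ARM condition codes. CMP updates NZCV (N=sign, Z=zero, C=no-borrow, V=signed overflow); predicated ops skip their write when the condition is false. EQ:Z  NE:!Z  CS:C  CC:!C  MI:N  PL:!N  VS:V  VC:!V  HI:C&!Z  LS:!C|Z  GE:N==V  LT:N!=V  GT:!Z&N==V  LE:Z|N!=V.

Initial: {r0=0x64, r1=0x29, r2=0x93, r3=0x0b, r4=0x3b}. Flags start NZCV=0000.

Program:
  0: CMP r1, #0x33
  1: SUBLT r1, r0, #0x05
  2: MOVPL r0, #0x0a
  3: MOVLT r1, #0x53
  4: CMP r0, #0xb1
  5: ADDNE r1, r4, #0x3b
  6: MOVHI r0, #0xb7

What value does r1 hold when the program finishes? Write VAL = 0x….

0: ✓ CMP  NZCV=1000
1: ✓ SUBLT  r1←0x5f
2: · MOVPL
3: ✓ MOVLT  r1←0x53
4: ✓ CMP  NZCV=1001
5: ✓ ADDNE  r1←0x76
6: · MOVHI

VAL = 0x76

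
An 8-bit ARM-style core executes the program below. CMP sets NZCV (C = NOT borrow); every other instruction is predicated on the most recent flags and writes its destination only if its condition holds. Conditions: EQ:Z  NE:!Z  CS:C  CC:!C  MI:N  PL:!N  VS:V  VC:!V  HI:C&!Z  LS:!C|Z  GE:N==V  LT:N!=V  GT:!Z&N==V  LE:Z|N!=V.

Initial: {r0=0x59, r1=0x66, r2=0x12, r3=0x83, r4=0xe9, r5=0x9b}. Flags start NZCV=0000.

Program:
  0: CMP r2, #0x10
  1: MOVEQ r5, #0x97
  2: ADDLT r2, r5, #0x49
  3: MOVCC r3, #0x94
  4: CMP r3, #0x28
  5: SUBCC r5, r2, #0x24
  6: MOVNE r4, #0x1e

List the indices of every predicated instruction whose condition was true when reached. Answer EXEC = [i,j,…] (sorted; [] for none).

0: ✓ CMP  NZCV=0010
1: · MOVEQ
2: · ADDLT
3: · MOVCC
4: ✓ CMP  NZCV=0011
5: · SUBCC
6: ✓ MOVNE  r4←0x1e

EXEC = [6]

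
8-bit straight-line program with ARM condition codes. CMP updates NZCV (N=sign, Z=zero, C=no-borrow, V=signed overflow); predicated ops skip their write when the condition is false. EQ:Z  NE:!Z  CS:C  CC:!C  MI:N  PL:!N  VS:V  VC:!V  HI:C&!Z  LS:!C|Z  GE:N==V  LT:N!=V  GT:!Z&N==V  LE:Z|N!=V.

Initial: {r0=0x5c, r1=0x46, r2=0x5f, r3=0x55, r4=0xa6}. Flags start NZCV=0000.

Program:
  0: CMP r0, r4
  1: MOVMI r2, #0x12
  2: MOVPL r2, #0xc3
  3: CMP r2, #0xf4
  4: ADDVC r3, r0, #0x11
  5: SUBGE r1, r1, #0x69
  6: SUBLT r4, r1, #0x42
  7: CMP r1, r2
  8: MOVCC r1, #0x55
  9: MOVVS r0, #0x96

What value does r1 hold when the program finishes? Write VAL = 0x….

[0] flags=1001 → (cmp)
[1] flags=1001 MI?T → r2=0x12
[2] flags=1001 PL?F → skip
[3] flags=0000 → (cmp)
[4] flags=0000 VC?T → r3=0x6d
[5] flags=0000 GE?T → r1=0xdd
[6] flags=0000 LT?F → skip
[7] flags=1010 → (cmp)
[8] flags=1010 CC?F → skip
[9] flags=1010 VS?F → skip

VAL = 0xdd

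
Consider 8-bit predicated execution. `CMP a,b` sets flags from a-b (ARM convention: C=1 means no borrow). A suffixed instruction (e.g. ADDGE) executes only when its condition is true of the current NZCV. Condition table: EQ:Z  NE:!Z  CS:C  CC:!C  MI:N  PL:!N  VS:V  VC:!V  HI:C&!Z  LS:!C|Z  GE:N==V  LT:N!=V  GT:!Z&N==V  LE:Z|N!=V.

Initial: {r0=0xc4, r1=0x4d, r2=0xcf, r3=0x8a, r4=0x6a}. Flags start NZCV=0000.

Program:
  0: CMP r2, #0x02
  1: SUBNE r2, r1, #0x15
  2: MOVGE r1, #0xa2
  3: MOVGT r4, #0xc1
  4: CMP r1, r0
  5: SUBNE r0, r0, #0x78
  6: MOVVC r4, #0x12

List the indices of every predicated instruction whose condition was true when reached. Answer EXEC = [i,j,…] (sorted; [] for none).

EXEC = [1,5]

0: ✓ CMP  NZCV=1010
1: ✓ SUBNE  r2←0x38
2: · MOVGE
3: · MOVGT
4: ✓ CMP  NZCV=1001
5: ✓ SUBNE  r0←0x4c
6: · MOVVC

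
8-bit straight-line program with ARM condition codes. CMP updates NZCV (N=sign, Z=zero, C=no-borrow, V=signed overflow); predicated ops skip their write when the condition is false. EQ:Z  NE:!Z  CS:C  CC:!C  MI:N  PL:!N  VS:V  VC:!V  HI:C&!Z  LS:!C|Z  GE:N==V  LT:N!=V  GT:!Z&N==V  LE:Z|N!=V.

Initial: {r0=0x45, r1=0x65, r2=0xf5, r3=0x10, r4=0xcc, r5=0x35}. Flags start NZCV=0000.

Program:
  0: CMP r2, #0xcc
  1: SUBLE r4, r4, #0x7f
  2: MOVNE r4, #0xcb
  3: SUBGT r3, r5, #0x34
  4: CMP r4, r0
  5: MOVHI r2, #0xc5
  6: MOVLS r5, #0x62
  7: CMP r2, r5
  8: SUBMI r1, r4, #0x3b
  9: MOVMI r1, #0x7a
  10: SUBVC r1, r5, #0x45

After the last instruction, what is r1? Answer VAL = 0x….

[0] flags=0010 → (cmp)
[1] flags=0010 LE?F → skip
[2] flags=0010 NE?T → r4=0xcb
[3] flags=0010 GT?T → r3=0x01
[4] flags=1010 → (cmp)
[5] flags=1010 HI?T → r2=0xc5
[6] flags=1010 LS?F → skip
[7] flags=1010 → (cmp)
[8] flags=1010 MI?T → r1=0x90
[9] flags=1010 MI?T → r1=0x7a
[10] flags=1010 VC?T → r1=0xf0

VAL = 0xf0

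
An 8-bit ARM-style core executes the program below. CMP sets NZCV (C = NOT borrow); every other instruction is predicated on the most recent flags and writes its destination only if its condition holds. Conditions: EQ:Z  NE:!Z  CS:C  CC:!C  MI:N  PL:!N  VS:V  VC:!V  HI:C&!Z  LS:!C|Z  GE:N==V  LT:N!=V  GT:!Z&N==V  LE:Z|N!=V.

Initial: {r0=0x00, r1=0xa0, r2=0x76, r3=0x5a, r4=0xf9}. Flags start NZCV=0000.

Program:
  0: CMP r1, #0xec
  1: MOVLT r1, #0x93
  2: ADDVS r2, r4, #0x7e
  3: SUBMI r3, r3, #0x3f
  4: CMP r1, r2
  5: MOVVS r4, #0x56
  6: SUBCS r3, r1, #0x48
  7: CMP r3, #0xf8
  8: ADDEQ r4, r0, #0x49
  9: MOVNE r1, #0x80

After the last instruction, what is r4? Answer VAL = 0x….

0: ✓ CMP  NZCV=1000
1: ✓ MOVLT  r1←0x93
2: · ADDVS
3: ✓ SUBMI  r3←0x1b
4: ✓ CMP  NZCV=0011
5: ✓ MOVVS  r4←0x56
6: ✓ SUBCS  r3←0x4b
7: ✓ CMP  NZCV=0000
8: · ADDEQ
9: ✓ MOVNE  r1←0x80

VAL = 0x56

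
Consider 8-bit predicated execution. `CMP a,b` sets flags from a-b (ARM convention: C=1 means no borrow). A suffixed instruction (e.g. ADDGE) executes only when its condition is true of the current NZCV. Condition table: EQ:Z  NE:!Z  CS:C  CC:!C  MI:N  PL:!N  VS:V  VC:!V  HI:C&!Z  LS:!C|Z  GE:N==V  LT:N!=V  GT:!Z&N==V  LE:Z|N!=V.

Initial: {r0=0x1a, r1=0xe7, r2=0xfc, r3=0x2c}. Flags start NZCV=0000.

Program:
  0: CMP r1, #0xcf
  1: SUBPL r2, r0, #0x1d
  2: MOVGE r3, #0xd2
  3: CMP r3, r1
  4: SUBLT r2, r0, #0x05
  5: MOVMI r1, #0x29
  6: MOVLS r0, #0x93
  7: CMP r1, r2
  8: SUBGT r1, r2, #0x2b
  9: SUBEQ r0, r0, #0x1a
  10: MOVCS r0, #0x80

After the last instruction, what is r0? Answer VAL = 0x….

0: ✓ CMP  NZCV=0010
1: ✓ SUBPL  r2←0xfd
2: ✓ MOVGE  r3←0xd2
3: ✓ CMP  NZCV=1000
4: ✓ SUBLT  r2←0x15
5: ✓ MOVMI  r1←0x29
6: ✓ MOVLS  r0←0x93
7: ✓ CMP  NZCV=0010
8: ✓ SUBGT  r1←0xea
9: · SUBEQ
10: ✓ MOVCS  r0←0x80

VAL = 0x80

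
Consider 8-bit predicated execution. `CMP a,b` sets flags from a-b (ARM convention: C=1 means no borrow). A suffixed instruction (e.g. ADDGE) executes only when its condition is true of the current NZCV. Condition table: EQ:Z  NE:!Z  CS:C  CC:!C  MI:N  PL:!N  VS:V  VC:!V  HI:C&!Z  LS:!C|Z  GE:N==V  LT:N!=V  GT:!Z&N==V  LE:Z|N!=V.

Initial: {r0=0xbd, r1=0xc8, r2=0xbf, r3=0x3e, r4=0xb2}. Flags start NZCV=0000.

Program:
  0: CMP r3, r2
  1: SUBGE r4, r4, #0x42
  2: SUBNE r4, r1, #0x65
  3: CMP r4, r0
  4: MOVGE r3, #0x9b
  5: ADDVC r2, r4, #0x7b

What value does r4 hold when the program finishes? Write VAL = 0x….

0: ✓ CMP  NZCV=0000
1: ✓ SUBGE  r4←0x70
2: ✓ SUBNE  r4←0x63
3: ✓ CMP  NZCV=1001
4: ✓ MOVGE  r3←0x9b
5: · ADDVC

VAL = 0x63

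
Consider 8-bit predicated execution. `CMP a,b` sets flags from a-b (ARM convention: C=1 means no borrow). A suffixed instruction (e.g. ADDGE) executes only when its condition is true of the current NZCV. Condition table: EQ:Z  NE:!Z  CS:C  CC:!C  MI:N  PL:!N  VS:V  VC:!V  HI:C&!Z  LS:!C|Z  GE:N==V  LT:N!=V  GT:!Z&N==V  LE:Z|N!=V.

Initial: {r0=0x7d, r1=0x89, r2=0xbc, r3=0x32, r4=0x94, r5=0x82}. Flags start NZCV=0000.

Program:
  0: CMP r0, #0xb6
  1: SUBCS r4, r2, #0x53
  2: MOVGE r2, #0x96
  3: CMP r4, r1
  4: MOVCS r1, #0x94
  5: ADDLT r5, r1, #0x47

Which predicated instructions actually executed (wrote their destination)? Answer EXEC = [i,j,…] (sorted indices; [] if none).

EXEC = [2,4]

[0] flags=1001 → (cmp)
[1] flags=1001 CS?F → skip
[2] flags=1001 GE?T → r2=0x96
[3] flags=0010 → (cmp)
[4] flags=0010 CS?T → r1=0x94
[5] flags=0010 LT?F → skip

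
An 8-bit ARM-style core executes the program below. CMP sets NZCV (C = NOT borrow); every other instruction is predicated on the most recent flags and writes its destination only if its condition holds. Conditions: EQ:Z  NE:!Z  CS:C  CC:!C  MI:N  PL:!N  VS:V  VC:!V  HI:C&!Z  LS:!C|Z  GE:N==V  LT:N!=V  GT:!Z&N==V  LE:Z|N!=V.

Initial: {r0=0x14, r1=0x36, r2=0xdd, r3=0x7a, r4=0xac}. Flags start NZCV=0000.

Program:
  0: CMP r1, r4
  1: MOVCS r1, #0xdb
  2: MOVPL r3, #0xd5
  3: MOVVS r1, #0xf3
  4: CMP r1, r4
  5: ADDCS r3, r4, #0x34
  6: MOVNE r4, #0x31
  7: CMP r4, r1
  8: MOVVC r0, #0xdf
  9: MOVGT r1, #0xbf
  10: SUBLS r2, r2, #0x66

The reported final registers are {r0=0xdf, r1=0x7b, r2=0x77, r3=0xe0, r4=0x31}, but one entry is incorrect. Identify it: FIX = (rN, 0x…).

FIX = (r1, 0xbf)

[0] flags=1001 → (cmp)
[1] flags=1001 CS?F → skip
[2] flags=1001 PL?F → skip
[3] flags=1001 VS?T → r1=0xf3
[4] flags=0010 → (cmp)
[5] flags=0010 CS?T → r3=0xe0
[6] flags=0010 NE?T → r4=0x31
[7] flags=0000 → (cmp)
[8] flags=0000 VC?T → r0=0xdf
[9] flags=0000 GT?T → r1=0xbf
[10] flags=0000 LS?T → r2=0x77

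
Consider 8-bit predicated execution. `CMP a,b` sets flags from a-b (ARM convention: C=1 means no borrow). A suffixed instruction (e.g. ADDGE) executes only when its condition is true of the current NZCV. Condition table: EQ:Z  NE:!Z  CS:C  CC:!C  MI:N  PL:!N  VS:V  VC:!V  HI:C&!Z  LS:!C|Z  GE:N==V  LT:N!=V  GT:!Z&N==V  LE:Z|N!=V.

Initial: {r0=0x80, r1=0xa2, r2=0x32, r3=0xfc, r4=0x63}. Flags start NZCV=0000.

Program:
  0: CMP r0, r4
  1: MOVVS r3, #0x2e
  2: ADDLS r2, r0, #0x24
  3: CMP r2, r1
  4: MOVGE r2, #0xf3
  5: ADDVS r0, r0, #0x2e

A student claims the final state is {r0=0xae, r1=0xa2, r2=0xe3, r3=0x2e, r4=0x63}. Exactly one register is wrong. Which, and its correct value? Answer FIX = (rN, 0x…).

FIX = (r2, 0xf3)

0: ✓ CMP  NZCV=0011
1: ✓ MOVVS  r3←0x2e
2: · ADDLS
3: ✓ CMP  NZCV=1001
4: ✓ MOVGE  r2←0xf3
5: ✓ ADDVS  r0←0xae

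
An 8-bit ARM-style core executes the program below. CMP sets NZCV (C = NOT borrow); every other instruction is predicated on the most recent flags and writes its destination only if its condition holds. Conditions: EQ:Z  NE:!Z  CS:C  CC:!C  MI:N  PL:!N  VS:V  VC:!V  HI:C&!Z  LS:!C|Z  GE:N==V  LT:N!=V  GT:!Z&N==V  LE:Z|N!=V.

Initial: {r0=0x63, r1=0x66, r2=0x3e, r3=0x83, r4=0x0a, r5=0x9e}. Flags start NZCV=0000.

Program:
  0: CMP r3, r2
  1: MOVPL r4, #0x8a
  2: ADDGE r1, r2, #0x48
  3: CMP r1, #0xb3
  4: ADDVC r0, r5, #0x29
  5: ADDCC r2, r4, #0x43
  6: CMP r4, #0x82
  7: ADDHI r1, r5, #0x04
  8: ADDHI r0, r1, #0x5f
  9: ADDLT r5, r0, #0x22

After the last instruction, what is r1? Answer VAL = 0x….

VAL = 0xa2

[0] flags=0011 → (cmp)
[1] flags=0011 PL?T → r4=0x8a
[2] flags=0011 GE?F → skip
[3] flags=1001 → (cmp)
[4] flags=1001 VC?F → skip
[5] flags=1001 CC?T → r2=0xcd
[6] flags=0010 → (cmp)
[7] flags=0010 HI?T → r1=0xa2
[8] flags=0010 HI?T → r0=0x01
[9] flags=0010 LT?F → skip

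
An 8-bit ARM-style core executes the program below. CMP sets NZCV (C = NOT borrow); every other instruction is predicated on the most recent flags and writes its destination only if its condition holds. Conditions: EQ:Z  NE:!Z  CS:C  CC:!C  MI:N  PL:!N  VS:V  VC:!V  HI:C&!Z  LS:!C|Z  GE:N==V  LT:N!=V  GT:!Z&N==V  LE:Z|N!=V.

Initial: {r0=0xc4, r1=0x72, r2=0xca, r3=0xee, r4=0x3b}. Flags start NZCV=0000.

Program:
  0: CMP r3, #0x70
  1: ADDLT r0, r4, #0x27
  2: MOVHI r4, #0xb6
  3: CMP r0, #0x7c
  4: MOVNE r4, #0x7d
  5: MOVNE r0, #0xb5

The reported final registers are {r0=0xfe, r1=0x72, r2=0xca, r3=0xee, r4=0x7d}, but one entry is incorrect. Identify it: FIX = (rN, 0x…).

0: ✓ CMP  NZCV=0011
1: ✓ ADDLT  r0←0x62
2: ✓ MOVHI  r4←0xb6
3: ✓ CMP  NZCV=1000
4: ✓ MOVNE  r4←0x7d
5: ✓ MOVNE  r0←0xb5

FIX = (r0, 0xb5)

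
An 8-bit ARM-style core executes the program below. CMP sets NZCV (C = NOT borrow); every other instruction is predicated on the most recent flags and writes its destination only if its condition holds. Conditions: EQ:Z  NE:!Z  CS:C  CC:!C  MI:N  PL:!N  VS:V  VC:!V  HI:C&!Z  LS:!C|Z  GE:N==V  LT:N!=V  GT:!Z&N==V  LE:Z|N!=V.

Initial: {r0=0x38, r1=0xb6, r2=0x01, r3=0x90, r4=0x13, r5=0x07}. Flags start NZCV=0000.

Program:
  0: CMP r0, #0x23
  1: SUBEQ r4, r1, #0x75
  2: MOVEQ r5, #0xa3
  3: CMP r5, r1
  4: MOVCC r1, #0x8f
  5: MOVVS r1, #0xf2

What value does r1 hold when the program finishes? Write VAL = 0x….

0: ✓ CMP  NZCV=0010
1: · SUBEQ
2: · MOVEQ
3: ✓ CMP  NZCV=0000
4: ✓ MOVCC  r1←0x8f
5: · MOVVS

VAL = 0x8f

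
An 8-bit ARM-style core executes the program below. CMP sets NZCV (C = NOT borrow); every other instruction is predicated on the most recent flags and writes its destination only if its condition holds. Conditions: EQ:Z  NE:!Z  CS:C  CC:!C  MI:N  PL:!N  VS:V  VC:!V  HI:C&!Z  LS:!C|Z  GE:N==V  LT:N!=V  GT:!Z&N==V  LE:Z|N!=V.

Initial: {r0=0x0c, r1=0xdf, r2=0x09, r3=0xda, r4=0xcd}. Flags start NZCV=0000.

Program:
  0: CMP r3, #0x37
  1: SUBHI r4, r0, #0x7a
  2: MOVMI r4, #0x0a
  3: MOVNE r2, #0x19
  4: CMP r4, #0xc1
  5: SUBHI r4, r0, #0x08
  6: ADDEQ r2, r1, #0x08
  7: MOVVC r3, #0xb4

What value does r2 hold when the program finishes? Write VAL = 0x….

VAL = 0x19

0: ✓ CMP  NZCV=1010
1: ✓ SUBHI  r4←0x92
2: ✓ MOVMI  r4←0x0a
3: ✓ MOVNE  r2←0x19
4: ✓ CMP  NZCV=0000
5: · SUBHI
6: · ADDEQ
7: ✓ MOVVC  r3←0xb4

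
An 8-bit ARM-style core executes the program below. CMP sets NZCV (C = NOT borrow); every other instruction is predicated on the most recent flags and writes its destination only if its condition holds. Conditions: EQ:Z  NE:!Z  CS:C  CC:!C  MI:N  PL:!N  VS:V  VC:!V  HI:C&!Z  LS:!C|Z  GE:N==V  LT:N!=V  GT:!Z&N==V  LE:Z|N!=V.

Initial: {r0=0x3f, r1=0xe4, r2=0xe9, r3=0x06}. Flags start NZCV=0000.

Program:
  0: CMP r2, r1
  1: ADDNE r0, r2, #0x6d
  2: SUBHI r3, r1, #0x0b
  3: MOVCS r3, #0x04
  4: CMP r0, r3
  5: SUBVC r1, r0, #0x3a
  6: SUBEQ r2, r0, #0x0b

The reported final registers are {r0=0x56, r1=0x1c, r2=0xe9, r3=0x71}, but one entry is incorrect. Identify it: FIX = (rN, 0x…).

FIX = (r3, 0x04)

[0] flags=0010 → (cmp)
[1] flags=0010 NE?T → r0=0x56
[2] flags=0010 HI?T → r3=0xd9
[3] flags=0010 CS?T → r3=0x04
[4] flags=0010 → (cmp)
[5] flags=0010 VC?T → r1=0x1c
[6] flags=0010 EQ?F → skip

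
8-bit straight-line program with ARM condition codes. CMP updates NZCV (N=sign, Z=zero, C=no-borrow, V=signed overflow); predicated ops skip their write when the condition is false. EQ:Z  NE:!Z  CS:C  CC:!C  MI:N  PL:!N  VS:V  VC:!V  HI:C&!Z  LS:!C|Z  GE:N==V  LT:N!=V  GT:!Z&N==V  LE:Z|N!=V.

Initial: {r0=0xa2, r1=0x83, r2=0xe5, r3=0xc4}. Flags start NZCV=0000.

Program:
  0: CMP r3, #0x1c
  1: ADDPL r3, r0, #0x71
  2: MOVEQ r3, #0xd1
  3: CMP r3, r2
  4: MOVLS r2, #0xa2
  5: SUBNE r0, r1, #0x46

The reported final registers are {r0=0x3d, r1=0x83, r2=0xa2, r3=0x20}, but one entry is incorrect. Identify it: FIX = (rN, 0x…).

0: ✓ CMP  NZCV=1010
1: · ADDPL
2: · MOVEQ
3: ✓ CMP  NZCV=1000
4: ✓ MOVLS  r2←0xa2
5: ✓ SUBNE  r0←0x3d

FIX = (r3, 0xc4)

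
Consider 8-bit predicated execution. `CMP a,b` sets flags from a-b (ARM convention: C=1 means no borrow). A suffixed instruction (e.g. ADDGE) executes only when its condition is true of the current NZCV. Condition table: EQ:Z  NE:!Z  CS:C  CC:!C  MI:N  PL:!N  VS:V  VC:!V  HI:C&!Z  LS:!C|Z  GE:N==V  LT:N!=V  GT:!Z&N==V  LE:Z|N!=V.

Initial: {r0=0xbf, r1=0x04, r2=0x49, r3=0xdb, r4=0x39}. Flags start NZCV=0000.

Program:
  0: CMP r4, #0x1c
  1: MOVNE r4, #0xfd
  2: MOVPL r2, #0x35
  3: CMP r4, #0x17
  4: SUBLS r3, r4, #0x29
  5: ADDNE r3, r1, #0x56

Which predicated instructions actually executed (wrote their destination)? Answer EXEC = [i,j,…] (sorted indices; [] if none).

EXEC = [1,2,5]

[0] flags=0010 → (cmp)
[1] flags=0010 NE?T → r4=0xfd
[2] flags=0010 PL?T → r2=0x35
[3] flags=1010 → (cmp)
[4] flags=1010 LS?F → skip
[5] flags=1010 NE?T → r3=0x5a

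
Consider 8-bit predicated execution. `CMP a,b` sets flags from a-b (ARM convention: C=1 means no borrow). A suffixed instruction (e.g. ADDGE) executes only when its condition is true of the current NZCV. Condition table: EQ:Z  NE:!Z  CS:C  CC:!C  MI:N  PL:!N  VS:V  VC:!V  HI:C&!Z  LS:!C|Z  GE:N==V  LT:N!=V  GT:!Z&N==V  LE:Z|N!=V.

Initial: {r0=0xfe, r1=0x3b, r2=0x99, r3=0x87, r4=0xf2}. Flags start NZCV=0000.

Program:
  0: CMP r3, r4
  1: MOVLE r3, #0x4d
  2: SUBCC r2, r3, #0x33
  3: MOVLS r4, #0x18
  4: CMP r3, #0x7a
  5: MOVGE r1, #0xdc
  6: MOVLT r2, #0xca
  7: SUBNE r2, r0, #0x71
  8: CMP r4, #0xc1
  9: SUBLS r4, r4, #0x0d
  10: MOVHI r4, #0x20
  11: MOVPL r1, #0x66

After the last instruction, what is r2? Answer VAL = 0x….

VAL = 0x8d

0: ✓ CMP  NZCV=1000
1: ✓ MOVLE  r3←0x4d
2: ✓ SUBCC  r2←0x1a
3: ✓ MOVLS  r4←0x18
4: ✓ CMP  NZCV=1000
5: · MOVGE
6: ✓ MOVLT  r2←0xca
7: ✓ SUBNE  r2←0x8d
8: ✓ CMP  NZCV=0000
9: ✓ SUBLS  r4←0x0b
10: · MOVHI
11: ✓ MOVPL  r1←0x66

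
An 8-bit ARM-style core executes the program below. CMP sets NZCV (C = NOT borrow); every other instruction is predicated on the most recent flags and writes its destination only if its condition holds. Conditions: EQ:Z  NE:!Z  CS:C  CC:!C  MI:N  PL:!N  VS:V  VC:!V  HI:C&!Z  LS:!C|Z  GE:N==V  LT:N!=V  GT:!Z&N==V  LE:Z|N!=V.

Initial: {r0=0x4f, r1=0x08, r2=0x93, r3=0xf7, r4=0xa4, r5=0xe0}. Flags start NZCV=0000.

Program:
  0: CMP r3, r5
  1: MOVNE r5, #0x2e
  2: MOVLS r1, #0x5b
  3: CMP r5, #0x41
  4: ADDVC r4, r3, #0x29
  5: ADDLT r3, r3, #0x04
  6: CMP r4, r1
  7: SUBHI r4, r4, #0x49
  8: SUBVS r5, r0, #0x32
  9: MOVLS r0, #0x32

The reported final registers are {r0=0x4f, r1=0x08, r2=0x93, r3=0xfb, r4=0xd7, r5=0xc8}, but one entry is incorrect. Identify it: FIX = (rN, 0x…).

FIX = (r5, 0x2e)

[0] flags=0010 → (cmp)
[1] flags=0010 NE?T → r5=0x2e
[2] flags=0010 LS?F → skip
[3] flags=1000 → (cmp)
[4] flags=1000 VC?T → r4=0x20
[5] flags=1000 LT?T → r3=0xfb
[6] flags=0010 → (cmp)
[7] flags=0010 HI?T → r4=0xd7
[8] flags=0010 VS?F → skip
[9] flags=0010 LS?F → skip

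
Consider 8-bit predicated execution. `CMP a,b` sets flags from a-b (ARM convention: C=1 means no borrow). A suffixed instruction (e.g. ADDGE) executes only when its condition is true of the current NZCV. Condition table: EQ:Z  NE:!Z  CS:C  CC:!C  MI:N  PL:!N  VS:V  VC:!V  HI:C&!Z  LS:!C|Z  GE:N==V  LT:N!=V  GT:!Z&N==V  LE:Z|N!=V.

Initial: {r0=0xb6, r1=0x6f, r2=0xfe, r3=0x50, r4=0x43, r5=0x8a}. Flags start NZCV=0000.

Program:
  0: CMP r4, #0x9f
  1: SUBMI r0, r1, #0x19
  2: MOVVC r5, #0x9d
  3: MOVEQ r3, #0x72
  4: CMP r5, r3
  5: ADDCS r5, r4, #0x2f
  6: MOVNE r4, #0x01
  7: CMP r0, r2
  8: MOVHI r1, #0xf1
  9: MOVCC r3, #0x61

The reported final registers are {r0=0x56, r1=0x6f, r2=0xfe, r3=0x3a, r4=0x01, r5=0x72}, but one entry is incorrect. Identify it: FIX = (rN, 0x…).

0: ✓ CMP  NZCV=1001
1: ✓ SUBMI  r0←0x56
2: · MOVVC
3: · MOVEQ
4: ✓ CMP  NZCV=0011
5: ✓ ADDCS  r5←0x72
6: ✓ MOVNE  r4←0x01
7: ✓ CMP  NZCV=0000
8: · MOVHI
9: ✓ MOVCC  r3←0x61

FIX = (r3, 0x61)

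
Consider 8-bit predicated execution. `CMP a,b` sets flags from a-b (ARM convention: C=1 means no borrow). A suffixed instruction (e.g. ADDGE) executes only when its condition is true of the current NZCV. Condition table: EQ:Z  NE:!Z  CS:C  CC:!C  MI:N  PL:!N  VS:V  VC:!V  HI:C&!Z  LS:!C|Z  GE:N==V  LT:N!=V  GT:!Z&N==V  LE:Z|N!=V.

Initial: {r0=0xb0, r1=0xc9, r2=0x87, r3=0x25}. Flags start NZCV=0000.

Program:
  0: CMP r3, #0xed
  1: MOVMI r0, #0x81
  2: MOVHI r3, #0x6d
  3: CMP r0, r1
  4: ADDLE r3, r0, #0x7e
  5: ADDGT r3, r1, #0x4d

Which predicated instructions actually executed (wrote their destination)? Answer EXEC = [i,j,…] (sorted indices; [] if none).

0: ✓ CMP  NZCV=0000
1: · MOVMI
2: · MOVHI
3: ✓ CMP  NZCV=1000
4: ✓ ADDLE  r3←0x2e
5: · ADDGT

EXEC = [4]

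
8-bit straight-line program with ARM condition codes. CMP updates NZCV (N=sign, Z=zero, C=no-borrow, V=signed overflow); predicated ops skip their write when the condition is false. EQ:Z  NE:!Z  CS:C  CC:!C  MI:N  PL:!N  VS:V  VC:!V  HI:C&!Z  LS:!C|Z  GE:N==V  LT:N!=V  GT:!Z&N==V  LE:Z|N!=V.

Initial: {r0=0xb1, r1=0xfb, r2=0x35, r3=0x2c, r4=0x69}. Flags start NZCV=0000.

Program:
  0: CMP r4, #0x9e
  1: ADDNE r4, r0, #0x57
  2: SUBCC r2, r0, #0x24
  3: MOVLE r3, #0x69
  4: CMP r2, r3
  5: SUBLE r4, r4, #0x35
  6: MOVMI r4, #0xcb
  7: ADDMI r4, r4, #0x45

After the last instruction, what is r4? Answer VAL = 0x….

[0] flags=1001 → (cmp)
[1] flags=1001 NE?T → r4=0x08
[2] flags=1001 CC?T → r2=0x8d
[3] flags=1001 LE?F → skip
[4] flags=0011 → (cmp)
[5] flags=0011 LE?T → r4=0xd3
[6] flags=0011 MI?F → skip
[7] flags=0011 MI?F → skip

VAL = 0xd3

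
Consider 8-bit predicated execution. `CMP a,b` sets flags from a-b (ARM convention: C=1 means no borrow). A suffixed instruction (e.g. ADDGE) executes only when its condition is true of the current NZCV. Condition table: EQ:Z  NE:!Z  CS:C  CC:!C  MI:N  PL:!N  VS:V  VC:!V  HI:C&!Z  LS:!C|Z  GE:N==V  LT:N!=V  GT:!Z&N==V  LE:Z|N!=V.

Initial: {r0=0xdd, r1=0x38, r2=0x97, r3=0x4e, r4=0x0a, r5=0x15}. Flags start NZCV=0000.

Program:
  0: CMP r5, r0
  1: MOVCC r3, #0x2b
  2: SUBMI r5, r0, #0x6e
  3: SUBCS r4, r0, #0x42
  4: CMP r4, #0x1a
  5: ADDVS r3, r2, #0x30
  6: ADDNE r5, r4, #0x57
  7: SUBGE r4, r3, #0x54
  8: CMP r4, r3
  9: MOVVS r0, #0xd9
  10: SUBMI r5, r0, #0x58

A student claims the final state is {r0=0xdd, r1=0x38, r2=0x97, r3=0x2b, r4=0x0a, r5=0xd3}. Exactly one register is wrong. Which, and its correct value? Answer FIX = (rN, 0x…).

0: ✓ CMP  NZCV=0000
1: ✓ MOVCC  r3←0x2b
2: · SUBMI
3: · SUBCS
4: ✓ CMP  NZCV=1000
5: · ADDVS
6: ✓ ADDNE  r5←0x61
7: · SUBGE
8: ✓ CMP  NZCV=1000
9: · MOVVS
10: ✓ SUBMI  r5←0x85

FIX = (r5, 0x85)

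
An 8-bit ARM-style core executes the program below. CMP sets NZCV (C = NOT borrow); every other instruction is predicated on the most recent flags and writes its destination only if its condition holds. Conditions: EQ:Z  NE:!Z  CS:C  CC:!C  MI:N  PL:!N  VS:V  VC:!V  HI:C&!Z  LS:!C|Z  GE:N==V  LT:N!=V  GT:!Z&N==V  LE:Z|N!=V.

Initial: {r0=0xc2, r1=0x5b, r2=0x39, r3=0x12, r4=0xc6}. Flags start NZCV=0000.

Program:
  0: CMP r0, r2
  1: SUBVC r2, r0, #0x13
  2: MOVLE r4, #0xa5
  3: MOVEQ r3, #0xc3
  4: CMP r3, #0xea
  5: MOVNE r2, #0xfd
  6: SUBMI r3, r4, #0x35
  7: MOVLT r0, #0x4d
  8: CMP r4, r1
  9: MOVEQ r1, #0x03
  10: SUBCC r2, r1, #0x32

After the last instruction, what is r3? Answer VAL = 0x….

VAL = 0x12

[0] flags=1010 → (cmp)
[1] flags=1010 VC?T → r2=0xaf
[2] flags=1010 LE?T → r4=0xa5
[3] flags=1010 EQ?F → skip
[4] flags=0000 → (cmp)
[5] flags=0000 NE?T → r2=0xfd
[6] flags=0000 MI?F → skip
[7] flags=0000 LT?F → skip
[8] flags=0011 → (cmp)
[9] flags=0011 EQ?F → skip
[10] flags=0011 CC?F → skip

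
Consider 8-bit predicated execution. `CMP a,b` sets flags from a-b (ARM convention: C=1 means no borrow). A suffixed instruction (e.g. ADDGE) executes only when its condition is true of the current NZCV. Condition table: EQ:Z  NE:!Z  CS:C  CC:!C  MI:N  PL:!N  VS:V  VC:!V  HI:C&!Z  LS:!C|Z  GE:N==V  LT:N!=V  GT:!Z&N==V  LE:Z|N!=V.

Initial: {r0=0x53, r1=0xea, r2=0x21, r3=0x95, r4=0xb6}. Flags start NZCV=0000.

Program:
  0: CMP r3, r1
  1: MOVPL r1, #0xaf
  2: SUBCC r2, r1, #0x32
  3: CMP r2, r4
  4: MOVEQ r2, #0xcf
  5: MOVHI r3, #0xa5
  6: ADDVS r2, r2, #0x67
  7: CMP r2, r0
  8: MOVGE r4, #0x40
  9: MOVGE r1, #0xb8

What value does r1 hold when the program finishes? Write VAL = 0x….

VAL = 0xea

0: ✓ CMP  NZCV=1000
1: · MOVPL
2: ✓ SUBCC  r2←0xb8
3: ✓ CMP  NZCV=0010
4: · MOVEQ
5: ✓ MOVHI  r3←0xa5
6: · ADDVS
7: ✓ CMP  NZCV=0011
8: · MOVGE
9: · MOVGE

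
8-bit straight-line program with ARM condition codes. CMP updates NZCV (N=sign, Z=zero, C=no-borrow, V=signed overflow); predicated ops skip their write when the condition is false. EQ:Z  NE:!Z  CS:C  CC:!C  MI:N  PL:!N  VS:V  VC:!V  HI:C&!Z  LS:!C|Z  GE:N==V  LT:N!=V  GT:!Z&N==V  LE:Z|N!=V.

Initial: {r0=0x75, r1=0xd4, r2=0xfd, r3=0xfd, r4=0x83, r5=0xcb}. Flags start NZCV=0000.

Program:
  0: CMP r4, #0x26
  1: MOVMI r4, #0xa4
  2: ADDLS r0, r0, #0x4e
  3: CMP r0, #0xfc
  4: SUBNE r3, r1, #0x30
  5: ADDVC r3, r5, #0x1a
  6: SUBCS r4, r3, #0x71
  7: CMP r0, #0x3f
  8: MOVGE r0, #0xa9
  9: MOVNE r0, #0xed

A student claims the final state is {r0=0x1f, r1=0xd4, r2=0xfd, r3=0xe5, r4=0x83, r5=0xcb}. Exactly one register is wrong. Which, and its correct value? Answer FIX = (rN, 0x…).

FIX = (r0, 0xed)

[0] flags=0011 → (cmp)
[1] flags=0011 MI?F → skip
[2] flags=0011 LS?F → skip
[3] flags=0000 → (cmp)
[4] flags=0000 NE?T → r3=0xa4
[5] flags=0000 VC?T → r3=0xe5
[6] flags=0000 CS?F → skip
[7] flags=0010 → (cmp)
[8] flags=0010 GE?T → r0=0xa9
[9] flags=0010 NE?T → r0=0xed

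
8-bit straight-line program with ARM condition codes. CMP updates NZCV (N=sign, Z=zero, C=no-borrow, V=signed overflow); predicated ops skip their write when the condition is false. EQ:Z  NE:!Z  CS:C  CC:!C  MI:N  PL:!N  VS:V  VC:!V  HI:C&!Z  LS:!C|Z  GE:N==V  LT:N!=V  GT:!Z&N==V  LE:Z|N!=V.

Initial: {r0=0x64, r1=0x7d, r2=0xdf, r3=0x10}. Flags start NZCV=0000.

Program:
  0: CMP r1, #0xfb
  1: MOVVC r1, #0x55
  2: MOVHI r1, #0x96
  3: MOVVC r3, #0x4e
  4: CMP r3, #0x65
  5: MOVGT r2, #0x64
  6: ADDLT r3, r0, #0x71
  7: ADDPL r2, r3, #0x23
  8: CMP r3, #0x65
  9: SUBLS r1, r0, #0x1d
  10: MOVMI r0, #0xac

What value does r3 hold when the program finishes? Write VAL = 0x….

[0] flags=1001 → (cmp)
[1] flags=1001 VC?F → skip
[2] flags=1001 HI?F → skip
[3] flags=1001 VC?F → skip
[4] flags=1000 → (cmp)
[5] flags=1000 GT?F → skip
[6] flags=1000 LT?T → r3=0xd5
[7] flags=1000 PL?F → skip
[8] flags=0011 → (cmp)
[9] flags=0011 LS?F → skip
[10] flags=0011 MI?F → skip

VAL = 0xd5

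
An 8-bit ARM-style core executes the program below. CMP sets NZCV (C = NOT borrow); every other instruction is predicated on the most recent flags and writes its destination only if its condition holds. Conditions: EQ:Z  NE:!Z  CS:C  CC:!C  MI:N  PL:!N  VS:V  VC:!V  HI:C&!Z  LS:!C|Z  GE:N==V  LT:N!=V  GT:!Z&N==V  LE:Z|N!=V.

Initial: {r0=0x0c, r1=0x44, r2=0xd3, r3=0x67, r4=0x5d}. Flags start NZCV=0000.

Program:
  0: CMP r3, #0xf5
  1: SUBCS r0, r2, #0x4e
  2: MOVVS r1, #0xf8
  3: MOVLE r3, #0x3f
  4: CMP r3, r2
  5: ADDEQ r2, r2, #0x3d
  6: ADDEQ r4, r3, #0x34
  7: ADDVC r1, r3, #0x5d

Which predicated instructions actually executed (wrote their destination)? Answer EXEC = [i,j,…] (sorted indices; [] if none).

EXEC = []

[0] flags=0000 → (cmp)
[1] flags=0000 CS?F → skip
[2] flags=0000 VS?F → skip
[3] flags=0000 LE?F → skip
[4] flags=1001 → (cmp)
[5] flags=1001 EQ?F → skip
[6] flags=1001 EQ?F → skip
[7] flags=1001 VC?F → skip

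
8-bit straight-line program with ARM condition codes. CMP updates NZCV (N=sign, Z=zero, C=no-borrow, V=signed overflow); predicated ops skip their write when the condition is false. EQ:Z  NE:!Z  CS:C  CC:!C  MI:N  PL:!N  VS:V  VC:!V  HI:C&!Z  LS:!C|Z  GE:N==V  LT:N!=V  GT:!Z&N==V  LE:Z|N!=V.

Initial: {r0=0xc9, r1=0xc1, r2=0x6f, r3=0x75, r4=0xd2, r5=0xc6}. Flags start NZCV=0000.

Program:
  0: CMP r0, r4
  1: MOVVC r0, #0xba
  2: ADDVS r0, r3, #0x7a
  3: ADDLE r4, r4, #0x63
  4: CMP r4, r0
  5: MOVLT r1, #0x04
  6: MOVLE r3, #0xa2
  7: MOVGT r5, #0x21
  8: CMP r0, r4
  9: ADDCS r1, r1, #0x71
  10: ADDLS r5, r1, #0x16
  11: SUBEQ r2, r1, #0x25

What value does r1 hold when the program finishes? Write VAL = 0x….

[0] flags=1000 → (cmp)
[1] flags=1000 VC?T → r0=0xba
[2] flags=1000 VS?F → skip
[3] flags=1000 LE?T → r4=0x35
[4] flags=0000 → (cmp)
[5] flags=0000 LT?F → skip
[6] flags=0000 LE?F → skip
[7] flags=0000 GT?T → r5=0x21
[8] flags=1010 → (cmp)
[9] flags=1010 CS?T → r1=0x32
[10] flags=1010 LS?F → skip
[11] flags=1010 EQ?F → skip

VAL = 0x32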